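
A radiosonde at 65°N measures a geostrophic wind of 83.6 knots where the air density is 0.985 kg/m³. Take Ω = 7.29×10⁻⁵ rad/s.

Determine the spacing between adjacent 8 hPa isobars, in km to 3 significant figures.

Coriolis parameter at 65°N:
f = 2Ω sin φ = 2 × 7.29×10⁻⁵ × sin 65° = 1.32×10⁻⁴ s⁻¹
Wind speed in SI: 83.6 knots = 43.0 m/s
Geostrophic balance rearranged: |∂P/∂n| = f ρ V_g
|∂P/∂n| = 1.32×10⁻⁴ × 0.985 × 43.0 = 5.60×10⁻³ Pa/m
Isobar spacing: Δn = ΔP/|∂P/∂n| = 800 Pa / 5.60×10⁻³ Pa/m = 142914 m ≈ 143 km

143 km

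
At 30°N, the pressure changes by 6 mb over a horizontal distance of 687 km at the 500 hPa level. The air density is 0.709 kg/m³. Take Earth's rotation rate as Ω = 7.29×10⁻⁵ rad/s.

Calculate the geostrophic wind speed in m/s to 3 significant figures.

16.9 m/s

Coriolis parameter at 30°N:
f = 2Ω sin φ = 2 × 7.29×10⁻⁵ × sin 30° = 7.29×10⁻⁵ s⁻¹
Pressure gradient: |∂P/∂n| = 600 Pa / 687000 m = 8.73×10⁻⁴ Pa/m
Geostrophic balance (pressure-gradient force = Coriolis force):
V_g = (1/(fρ)) |∂P/∂n| = 8.73×10⁻⁴ / (7.29×10⁻⁵ × 0.709) = 16.9 m/s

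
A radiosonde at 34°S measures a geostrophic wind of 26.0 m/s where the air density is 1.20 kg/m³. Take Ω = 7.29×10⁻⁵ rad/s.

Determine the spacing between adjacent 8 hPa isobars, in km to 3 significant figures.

314 km

Coriolis parameter at 34°S:
f = 2Ω sin φ = 2 × 7.29×10⁻⁵ × sin 34° = 8.15×10⁻⁵ s⁻¹
Geostrophic balance rearranged: |∂P/∂n| = f ρ V_g
|∂P/∂n| = 8.15×10⁻⁵ × 1.20 × 26.0 = 2.54×10⁻³ Pa/m
Isobar spacing: Δn = ΔP/|∂P/∂n| = 800 Pa / 2.54×10⁻³ Pa/m = 314497 m ≈ 314 km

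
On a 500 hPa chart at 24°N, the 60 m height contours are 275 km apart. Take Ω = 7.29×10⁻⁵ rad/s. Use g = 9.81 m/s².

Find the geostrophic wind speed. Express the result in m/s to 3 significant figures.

36.1 m/s

Coriolis parameter at 24°N:
f = 2Ω sin φ = 2 × 7.29×10⁻⁵ × sin 24° = 5.93×10⁻⁵ s⁻¹
Height gradient: |∂Z/∂n| = 60 m / 275000 m = 2.18×10⁻⁴
On a pressure surface, geostrophic balance gives V_g = (g/f)|∂Z/∂n|:
V_g = 9.81 × 2.18×10⁻⁴ / 5.93×10⁻⁵ = 36.1 m/s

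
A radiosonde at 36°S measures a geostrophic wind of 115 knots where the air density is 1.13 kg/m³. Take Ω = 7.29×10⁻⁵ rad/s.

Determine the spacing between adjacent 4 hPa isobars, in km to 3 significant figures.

Coriolis parameter at 36°S:
f = 2Ω sin φ = 2 × 7.29×10⁻⁵ × sin 36° = 8.57×10⁻⁵ s⁻¹
Wind speed in SI: 115 knots = 59.2 m/s
Geostrophic balance rearranged: |∂P/∂n| = f ρ V_g
|∂P/∂n| = 8.57×10⁻⁵ × 1.13 × 59.2 = 5.73×10⁻³ Pa/m
Isobar spacing: Δn = ΔP/|∂P/∂n| = 400 Pa / 5.73×10⁻³ Pa/m = 69818 m ≈ 69.8 km

69.8 km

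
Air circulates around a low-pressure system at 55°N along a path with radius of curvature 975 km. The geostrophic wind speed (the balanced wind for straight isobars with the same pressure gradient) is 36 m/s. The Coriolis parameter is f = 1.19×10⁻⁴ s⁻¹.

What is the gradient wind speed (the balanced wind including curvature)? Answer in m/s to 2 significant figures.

29 m/s

Around a low, centrifugal force acts outward with Coriolis, so pressure-gradient force balances both:
(1/ρ)|∂P/∂n| = fV + V²/R  →  V² + fR·V − fR·V_g = 0
With fR = 1.19×10⁻⁴ × 975×10³ m = 116 m/s:
V = [−fR + √((fR)² + 4 fR V_g)]/2 = [−116 + √(116² + 4×116×36)]/2 = 28.8 m/s
Subgeostrophic (V < V_g = 36 m/s), as expected around a low.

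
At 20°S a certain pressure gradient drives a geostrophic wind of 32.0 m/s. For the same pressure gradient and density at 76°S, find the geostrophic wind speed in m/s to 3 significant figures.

11.3 m/s

With the same pressure gradient and density, V_g ∝ 1/f ∝ 1/sin φ.
V₂ = V₁ · sin φ₁ / sin φ₂ = 32.0 × sin 20° / sin 76°
V₂ = 32.0 × 0.3420/0.9703 = 11.3 m/s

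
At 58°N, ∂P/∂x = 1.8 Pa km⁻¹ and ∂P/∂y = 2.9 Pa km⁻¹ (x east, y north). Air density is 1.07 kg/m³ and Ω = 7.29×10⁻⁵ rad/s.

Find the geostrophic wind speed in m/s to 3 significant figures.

25.8 m/s

Coriolis parameter at 58°N:
f = 2Ω sin φ = 2 × 7.29×10⁻⁵ × sin 58° = 1.24×10⁻⁴ s⁻¹
Component geostrophic relations (x east, y north):
u_g = −(1/(fρ)) ∂P/∂y,  v_g = (1/(fρ)) ∂P/∂x
u_g = −(2.9×10⁻³)/(1.24×10⁻⁴ × 1.07) = −21.9 m/s;  v_g = (1.8×10⁻³)/(1.24×10⁻⁴ × 1.07) = 13.6 m/s
|V_g| = √(u_g² + v_g²) = 25.8 m/s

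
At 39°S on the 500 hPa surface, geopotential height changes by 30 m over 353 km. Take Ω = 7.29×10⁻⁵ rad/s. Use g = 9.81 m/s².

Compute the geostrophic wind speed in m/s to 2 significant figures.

9.1 m/s

Coriolis parameter at 39°S:
f = 2Ω sin φ = 2 × 7.29×10⁻⁵ × sin 39° = 9.18×10⁻⁵ s⁻¹
Height gradient: |∂Z/∂n| = 30 m / 353000 m = 8.50×10⁻⁵
On a pressure surface, geostrophic balance gives V_g = (g/f)|∂Z/∂n|:
V_g = 9.81 × 8.50×10⁻⁵ / 9.18×10⁻⁵ = 9.09 m/s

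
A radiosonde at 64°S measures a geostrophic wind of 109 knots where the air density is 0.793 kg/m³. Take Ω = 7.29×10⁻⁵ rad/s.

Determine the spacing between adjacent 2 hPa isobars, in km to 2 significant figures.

Coriolis parameter at 64°S:
f = 2Ω sin φ = 2 × 7.29×10⁻⁵ × sin 64° = 1.31×10⁻⁴ s⁻¹
Wind speed in SI: 109 knots = 56.1 m/s
Geostrophic balance rearranged: |∂P/∂n| = f ρ V_g
|∂P/∂n| = 1.31×10⁻⁴ × 0.793 × 56.1 = 5.83×10⁻³ Pa/m
Isobar spacing: Δn = ΔP/|∂P/∂n| = 200 Pa / 5.83×10⁻³ Pa/m = 34322 m ≈ 34 km

34 km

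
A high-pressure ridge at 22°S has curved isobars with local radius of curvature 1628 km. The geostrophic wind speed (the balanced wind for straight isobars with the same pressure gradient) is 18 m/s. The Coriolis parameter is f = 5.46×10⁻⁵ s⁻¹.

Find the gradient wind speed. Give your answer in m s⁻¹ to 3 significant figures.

25.1 m s⁻¹

Around a high, pressure-gradient force acts outward with centrifugal, so Coriolis balances both:
fV = (1/ρ)|∂P/∂n| + V²/R  →  V² − fR·V + fR·V_g = 0
With fR = 5.46×10⁻⁵ × 1628×10³ m = 88.9 m/s:
V = [fR − √((fR)² − 4 fR V_g)]/2 = [88.9 − √(88.9² − 4×88.9×18)]/2 = 25.1 m/s
Supergeostrophic (V > V_g = 18 m/s), as expected around a high.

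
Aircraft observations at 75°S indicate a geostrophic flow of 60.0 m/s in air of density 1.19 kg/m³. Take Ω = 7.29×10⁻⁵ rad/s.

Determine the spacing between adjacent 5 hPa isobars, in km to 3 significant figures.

49.7 km

Coriolis parameter at 75°S:
f = 2Ω sin φ = 2 × 7.29×10⁻⁵ × sin 75° = 1.41×10⁻⁴ s⁻¹
Geostrophic balance rearranged: |∂P/∂n| = f ρ V_g
|∂P/∂n| = 1.41×10⁻⁴ × 1.19 × 60.0 = 1.01×10⁻² Pa/m
Isobar spacing: Δn = ΔP/|∂P/∂n| = 500 Pa / 1.01×10⁻² Pa/m = 49725 m ≈ 49.7 km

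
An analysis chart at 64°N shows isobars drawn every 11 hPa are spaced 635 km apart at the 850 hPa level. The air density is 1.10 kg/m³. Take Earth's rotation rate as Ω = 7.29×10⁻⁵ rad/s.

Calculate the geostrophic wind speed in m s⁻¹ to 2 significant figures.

Coriolis parameter at 64°N:
f = 2Ω sin φ = 2 × 7.29×10⁻⁵ × sin 64° = 1.31×10⁻⁴ s⁻¹
Pressure gradient: |∂P/∂n| = 1100 Pa / 635000 m = 1.73×10⁻³ Pa/m
Geostrophic balance (pressure-gradient force = Coriolis force):
V_g = (1/(fρ)) |∂P/∂n| = 1.73×10⁻³ / (1.31×10⁻⁴ × 1.10) = 12.0 m/s

12 m s⁻¹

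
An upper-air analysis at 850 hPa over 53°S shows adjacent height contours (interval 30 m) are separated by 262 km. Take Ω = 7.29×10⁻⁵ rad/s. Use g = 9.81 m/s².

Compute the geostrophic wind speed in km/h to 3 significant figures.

34.7 km/h

Coriolis parameter at 53°S:
f = 2Ω sin φ = 2 × 7.29×10⁻⁵ × sin 53° = 1.16×10⁻⁴ s⁻¹
Height gradient: |∂Z/∂n| = 30 m / 262000 m = 1.15×10⁻⁴
On a pressure surface, geostrophic balance gives V_g = (g/f)|∂Z/∂n|:
V_g = 9.81 × 1.15×10⁻⁴ / 1.16×10⁻⁴ = 9.65 m/s
Converting: 9.65 m/s × 3.6 = 34.7 km/h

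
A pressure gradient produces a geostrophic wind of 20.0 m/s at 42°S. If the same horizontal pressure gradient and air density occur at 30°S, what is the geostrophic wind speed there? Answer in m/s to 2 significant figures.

With the same pressure gradient and density, V_g ∝ 1/f ∝ 1/sin φ.
V₂ = V₁ · sin φ₁ / sin φ₂ = 20.0 × sin 42° / sin 30°
V₂ = 20.0 × 0.6691/0.5000 = 27 m/s

27 m/s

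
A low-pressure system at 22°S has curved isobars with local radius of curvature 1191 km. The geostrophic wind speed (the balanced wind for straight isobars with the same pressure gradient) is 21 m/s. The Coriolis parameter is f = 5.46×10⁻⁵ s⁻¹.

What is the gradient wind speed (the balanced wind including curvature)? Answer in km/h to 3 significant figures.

Around a low, centrifugal force acts outward with Coriolis, so pressure-gradient force balances both:
(1/ρ)|∂P/∂n| = fV + V²/R  →  V² + fR·V − fR·V_g = 0
With fR = 5.46×10⁻⁵ × 1191×10³ m = 65.0 m/s:
V = [−fR + √((fR)² + 4 fR V_g)]/2 = [−65.0 + √(65.0² + 4×65.0×21)]/2 = 16.7 m/s
Subgeostrophic (V < V_g = 21 m/s), as expected around a low.
Converting: 16.7 m/s × 3.6 = 60.1 km/h

60.1 km/h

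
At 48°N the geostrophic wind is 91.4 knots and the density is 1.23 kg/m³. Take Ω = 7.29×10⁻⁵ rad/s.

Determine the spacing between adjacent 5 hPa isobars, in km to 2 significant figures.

Coriolis parameter at 48°N:
f = 2Ω sin φ = 2 × 7.29×10⁻⁵ × sin 48° = 1.08×10⁻⁴ s⁻¹
Wind speed in SI: 91.4 knots = 47.0 m/s
Geostrophic balance rearranged: |∂P/∂n| = f ρ V_g
|∂P/∂n| = 1.08×10⁻⁴ × 1.23 × 47.0 = 6.27×10⁻³ Pa/m
Isobar spacing: Δn = ΔP/|∂P/∂n| = 500 Pa / 6.27×10⁻³ Pa/m = 79790 m ≈ 80 km

80 km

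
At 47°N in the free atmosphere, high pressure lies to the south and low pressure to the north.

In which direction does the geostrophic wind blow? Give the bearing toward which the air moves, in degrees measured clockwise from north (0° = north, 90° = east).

The pressure-gradient force points toward the north (bearing 000°).
Geostrophic balance: in the Northern Hemisphere the Coriolis force deflects motion to the right, so the geostrophic wind blows 90° to the right of the pressure-gradient force (low pressure on the left).
Rotating 000° by 90° clockwise gives 090° — the wind blows toward the east.

090°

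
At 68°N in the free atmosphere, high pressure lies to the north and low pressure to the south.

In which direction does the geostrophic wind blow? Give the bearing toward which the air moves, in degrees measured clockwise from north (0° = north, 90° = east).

270°

The pressure-gradient force points toward the south (bearing 180°).
Geostrophic balance: in the Northern Hemisphere the Coriolis force deflects motion to the right, so the geostrophic wind blows 90° to the right of the pressure-gradient force (low pressure on the left).
Rotating 180° by 90° clockwise gives 270° — the wind blows toward the west.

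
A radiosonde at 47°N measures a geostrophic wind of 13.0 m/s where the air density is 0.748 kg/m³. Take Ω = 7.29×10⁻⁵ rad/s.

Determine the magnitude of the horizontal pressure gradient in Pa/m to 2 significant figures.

1.0×10⁻³ Pa/m

Coriolis parameter at 47°N:
f = 2Ω sin φ = 2 × 7.29×10⁻⁵ × sin 47° = 1.07×10⁻⁴ s⁻¹
Geostrophic balance rearranged: |∂P/∂n| = f ρ V_g
|∂P/∂n| = 1.07×10⁻⁴ × 0.748 × 13.0 = 1.04×10⁻³ Pa/m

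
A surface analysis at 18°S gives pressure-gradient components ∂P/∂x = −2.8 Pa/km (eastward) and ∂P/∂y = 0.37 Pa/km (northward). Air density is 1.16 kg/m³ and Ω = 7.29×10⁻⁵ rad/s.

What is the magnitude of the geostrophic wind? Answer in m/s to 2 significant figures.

54 m/s

Coriolis parameter at 18°S:
f = 2Ω sin φ = 2 × 7.29×10⁻⁵ × sin 18° = 4.51×10⁻⁵ s⁻¹
In the Southern Hemisphere f is negative: f = −4.51×10⁻⁵ s⁻¹.
Component geostrophic relations (x east, y north):
u_g = −(1/(fρ)) ∂P/∂y,  v_g = (1/(fρ)) ∂P/∂x
u_g = −(0.37×10⁻³)/(−4.51×10⁻⁵ × 1.16) = 7.08 m/s;  v_g = (−2.8×10⁻³)/(−4.51×10⁻⁵ × 1.16) = 53.6 m/s
|V_g| = √(u_g² + v_g²) = 54.0 m/s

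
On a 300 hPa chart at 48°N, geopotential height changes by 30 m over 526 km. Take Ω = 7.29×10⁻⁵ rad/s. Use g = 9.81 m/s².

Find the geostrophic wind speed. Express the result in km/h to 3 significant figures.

Coriolis parameter at 48°N:
f = 2Ω sin φ = 2 × 7.29×10⁻⁵ × sin 48° = 1.08×10⁻⁴ s⁻¹
Height gradient: |∂Z/∂n| = 30 m / 526000 m = 5.70×10⁻⁵
On a pressure surface, geostrophic balance gives V_g = (g/f)|∂Z/∂n|:
V_g = 9.81 × 5.70×10⁻⁵ / 1.08×10⁻⁴ = 5.16 m/s
Converting: 5.16 m/s × 3.6 = 18.6 km/h

18.6 km/h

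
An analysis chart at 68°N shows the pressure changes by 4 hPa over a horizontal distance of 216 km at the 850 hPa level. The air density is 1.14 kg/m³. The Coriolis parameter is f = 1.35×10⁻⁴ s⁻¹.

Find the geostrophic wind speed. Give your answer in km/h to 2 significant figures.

Pressure gradient: |∂P/∂n| = 400 Pa / 216000 m = 1.85×10⁻³ Pa/m
Geostrophic balance (pressure-gradient force = Coriolis force):
V_g = (1/(fρ)) |∂P/∂n| = 1.85×10⁻³ / (1.35×10⁻⁴ × 1.14) = 12.0 m/s
Converting: 12.0 m/s × 3.6 = 43 km/h

43 km/h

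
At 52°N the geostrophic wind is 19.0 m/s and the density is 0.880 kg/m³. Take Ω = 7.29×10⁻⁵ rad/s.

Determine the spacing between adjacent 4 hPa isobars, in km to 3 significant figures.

Coriolis parameter at 52°N:
f = 2Ω sin φ = 2 × 7.29×10⁻⁵ × sin 52° = 1.15×10⁻⁴ s⁻¹
Geostrophic balance rearranged: |∂P/∂n| = f ρ V_g
|∂P/∂n| = 1.15×10⁻⁴ × 0.880 × 19.0 = 1.92×10⁻³ Pa/m
Isobar spacing: Δn = ΔP/|∂P/∂n| = 400 Pa / 1.92×10⁻³ Pa/m = 208226 m ≈ 208 km

208 km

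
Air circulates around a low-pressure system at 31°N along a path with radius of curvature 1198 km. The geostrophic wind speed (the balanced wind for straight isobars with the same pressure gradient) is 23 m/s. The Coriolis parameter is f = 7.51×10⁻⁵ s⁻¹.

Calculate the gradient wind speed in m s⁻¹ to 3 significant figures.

Around a low, centrifugal force acts outward with Coriolis, so pressure-gradient force balances both:
(1/ρ)|∂P/∂n| = fV + V²/R  →  V² + fR·V − fR·V_g = 0
With fR = 7.51×10⁻⁵ × 1198×10³ m = 90.0 m/s:
V = [−fR + √((fR)² + 4 fR V_g)]/2 = [−90.0 + √(90.0² + 4×90.0×23)]/2 = 19 m/s
Subgeostrophic (V < V_g = 23 m/s), as expected around a low.

19.0 m s⁻¹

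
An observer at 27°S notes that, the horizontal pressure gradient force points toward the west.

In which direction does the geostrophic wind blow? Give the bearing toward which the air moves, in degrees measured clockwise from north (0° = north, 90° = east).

The pressure-gradient force points toward the west (bearing 270°).
Geostrophic balance: in the Southern Hemisphere the Coriolis force deflects motion to the left, so the geostrophic wind blows 90° to the left of the pressure-gradient force (low pressure on the right).
Rotating 270° by 90° counterclockwise gives 180° — the wind blows toward the south.

180°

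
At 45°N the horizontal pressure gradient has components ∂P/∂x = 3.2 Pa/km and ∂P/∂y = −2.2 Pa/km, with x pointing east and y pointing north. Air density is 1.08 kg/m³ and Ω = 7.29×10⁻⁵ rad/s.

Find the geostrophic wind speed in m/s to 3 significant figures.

Coriolis parameter at 45°N:
f = 2Ω sin φ = 2 × 7.29×10⁻⁵ × sin 45° = 1.03×10⁻⁴ s⁻¹
Component geostrophic relations (x east, y north):
u_g = −(1/(fρ)) ∂P/∂y,  v_g = (1/(fρ)) ∂P/∂x
u_g = −(−2.2×10⁻³)/(1.03×10⁻⁴ × 1.08) = 19.8 m/s;  v_g = (3.2×10⁻³)/(1.03×10⁻⁴ × 1.08) = 28.7 m/s
|V_g| = √(u_g² + v_g²) = 34.9 m/s

34.9 m/s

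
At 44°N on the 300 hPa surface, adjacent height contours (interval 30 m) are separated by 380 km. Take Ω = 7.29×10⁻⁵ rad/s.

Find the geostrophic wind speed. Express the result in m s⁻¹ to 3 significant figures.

7.65 m s⁻¹

Coriolis parameter at 44°N:
f = 2Ω sin φ = 2 × 7.29×10⁻⁵ × sin 44° = 1.01×10⁻⁴ s⁻¹
Height gradient: |∂Z/∂n| = 30 m / 380000 m = 7.89×10⁻⁵
On a pressure surface, geostrophic balance gives V_g = (g/f)|∂Z/∂n|:
V_g = 9.81 × 7.89×10⁻⁵ / 1.01×10⁻⁴ = 7.65 m/s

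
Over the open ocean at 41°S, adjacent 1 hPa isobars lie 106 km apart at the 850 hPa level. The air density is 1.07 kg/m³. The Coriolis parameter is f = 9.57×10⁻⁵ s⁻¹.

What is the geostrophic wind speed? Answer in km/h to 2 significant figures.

Pressure gradient: |∂P/∂n| = 100 Pa / 106000 m = 9.43×10⁻⁴ Pa/m
Geostrophic balance (pressure-gradient force = Coriolis force):
V_g = (1/(fρ)) |∂P/∂n| = 9.43×10⁻⁴ / (9.57×10⁻⁵ × 1.07) = 9.21 m/s
Converting: 9.21 m/s × 3.6 = 33 km/h

33 km/h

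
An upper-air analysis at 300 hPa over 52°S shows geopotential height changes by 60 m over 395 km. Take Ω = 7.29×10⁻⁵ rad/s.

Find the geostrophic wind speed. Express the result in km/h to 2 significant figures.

47 km/h

Coriolis parameter at 52°S:
f = 2Ω sin φ = 2 × 7.29×10⁻⁵ × sin 52° = 1.15×10⁻⁴ s⁻¹
Height gradient: |∂Z/∂n| = 60 m / 395000 m = 1.52×10⁻⁴
On a pressure surface, geostrophic balance gives V_g = (g/f)|∂Z/∂n|:
V_g = 9.81 × 1.52×10⁻⁴ / 1.15×10⁻⁴ = 13.0 m/s
Converting: 13.0 m/s × 3.6 = 47 km/h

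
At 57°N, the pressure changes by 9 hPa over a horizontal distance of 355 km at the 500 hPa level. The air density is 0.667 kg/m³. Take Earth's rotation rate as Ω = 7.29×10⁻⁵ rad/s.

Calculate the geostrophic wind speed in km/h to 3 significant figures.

Coriolis parameter at 57°N:
f = 2Ω sin φ = 2 × 7.29×10⁻⁵ × sin 57° = 1.22×10⁻⁴ s⁻¹
Pressure gradient: |∂P/∂n| = 900 Pa / 355000 m = 2.54×10⁻³ Pa/m
Geostrophic balance (pressure-gradient force = Coriolis force):
V_g = (1/(fρ)) |∂P/∂n| = 2.54×10⁻³ / (1.22×10⁻⁴ × 0.667) = 31.1 m/s
Converting: 31.1 m/s × 3.6 = 112 km/h

112 km/h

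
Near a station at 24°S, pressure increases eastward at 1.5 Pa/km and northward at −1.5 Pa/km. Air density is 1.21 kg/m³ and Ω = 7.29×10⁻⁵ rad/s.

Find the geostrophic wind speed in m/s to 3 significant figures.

29.6 m/s

Coriolis parameter at 24°S:
f = 2Ω sin φ = 2 × 7.29×10⁻⁵ × sin 24° = 5.93×10⁻⁵ s⁻¹
In the Southern Hemisphere f is negative: f = −5.93×10⁻⁵ s⁻¹.
Component geostrophic relations (x east, y north):
u_g = −(1/(fρ)) ∂P/∂y,  v_g = (1/(fρ)) ∂P/∂x
u_g = −(−1.5×10⁻³)/(−5.93×10⁻⁵ × 1.21) = −20.9 m/s;  v_g = (1.5×10⁻³)/(−5.93×10⁻⁵ × 1.21) = −20.9 m/s
|V_g| = √(u_g² + v_g²) = 29.6 m/s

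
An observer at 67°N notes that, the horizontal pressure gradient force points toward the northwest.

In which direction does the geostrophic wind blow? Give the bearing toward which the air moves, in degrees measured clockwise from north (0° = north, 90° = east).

045°

The pressure-gradient force points toward the northwest (bearing 315°).
Geostrophic balance: in the Northern Hemisphere the Coriolis force deflects motion to the right, so the geostrophic wind blows 90° to the right of the pressure-gradient force (low pressure on the left).
Rotating 315° by 90° clockwise gives 045° — the wind blows toward the northeast.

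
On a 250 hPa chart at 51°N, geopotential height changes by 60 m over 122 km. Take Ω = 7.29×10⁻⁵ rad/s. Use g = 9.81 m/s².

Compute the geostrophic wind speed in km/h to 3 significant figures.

Coriolis parameter at 51°N:
f = 2Ω sin φ = 2 × 7.29×10⁻⁵ × sin 51° = 1.13×10⁻⁴ s⁻¹
Height gradient: |∂Z/∂n| = 60 m / 122000 m = 4.92×10⁻⁴
On a pressure surface, geostrophic balance gives V_g = (g/f)|∂Z/∂n|:
V_g = 9.81 × 4.92×10⁻⁴ / 1.13×10⁻⁴ = 42.6 m/s
Converting: 42.6 m/s × 3.6 = 153 km/h

153 km/h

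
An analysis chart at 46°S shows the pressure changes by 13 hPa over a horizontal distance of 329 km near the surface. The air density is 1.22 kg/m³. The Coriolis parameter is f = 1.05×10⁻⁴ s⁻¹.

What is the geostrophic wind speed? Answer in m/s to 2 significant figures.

31 m/s

Pressure gradient: |∂P/∂n| = 1300 Pa / 329000 m = 3.95×10⁻³ Pa/m
Geostrophic balance (pressure-gradient force = Coriolis force):
V_g = (1/(fρ)) |∂P/∂n| = 3.95×10⁻³ / (1.05×10⁻⁴ × 1.22) = 30.8 m/s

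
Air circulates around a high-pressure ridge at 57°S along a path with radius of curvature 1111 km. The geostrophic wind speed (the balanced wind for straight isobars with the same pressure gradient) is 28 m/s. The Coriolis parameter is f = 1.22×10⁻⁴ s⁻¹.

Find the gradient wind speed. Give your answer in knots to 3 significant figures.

76.8 knots

Around a high, pressure-gradient force acts outward with centrifugal, so Coriolis balances both:
fV = (1/ρ)|∂P/∂n| + V²/R  →  V² − fR·V + fR·V_g = 0
With fR = 1.22×10⁻⁴ × 1111×10³ m = 136 m/s:
V = [fR − √((fR)² − 4 fR V_g)]/2 = [136 − √(136² − 4×136×28)]/2 = 39.5 m/s
Supergeostrophic (V > V_g = 28 m/s), as expected around a high.
Converting: 39.5 m/s × 1.944 = 76.8 knots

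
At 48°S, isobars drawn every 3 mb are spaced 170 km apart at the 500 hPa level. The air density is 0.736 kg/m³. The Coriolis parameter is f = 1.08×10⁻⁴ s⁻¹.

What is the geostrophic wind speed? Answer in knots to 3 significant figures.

43.2 knots

Pressure gradient: |∂P/∂n| = 300 Pa / 170000 m = 1.76×10⁻³ Pa/m
Geostrophic balance (pressure-gradient force = Coriolis force):
V_g = (1/(fρ)) |∂P/∂n| = 1.76×10⁻³ / (1.08×10⁻⁴ × 0.736) = 22.2 m/s
Converting: 22.2 m/s × 1.944 = 43.2 knots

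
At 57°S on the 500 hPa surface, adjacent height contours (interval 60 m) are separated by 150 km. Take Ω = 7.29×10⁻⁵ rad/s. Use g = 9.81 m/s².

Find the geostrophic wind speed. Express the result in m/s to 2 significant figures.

Coriolis parameter at 57°S:
f = 2Ω sin φ = 2 × 7.29×10⁻⁵ × sin 57° = 1.22×10⁻⁴ s⁻¹
Height gradient: |∂Z/∂n| = 60 m / 150000 m = 4.00×10⁻⁴
On a pressure surface, geostrophic balance gives V_g = (g/f)|∂Z/∂n|:
V_g = 9.81 × 4.00×10⁻⁴ / 1.22×10⁻⁴ = 32.1 m/s

32 m/s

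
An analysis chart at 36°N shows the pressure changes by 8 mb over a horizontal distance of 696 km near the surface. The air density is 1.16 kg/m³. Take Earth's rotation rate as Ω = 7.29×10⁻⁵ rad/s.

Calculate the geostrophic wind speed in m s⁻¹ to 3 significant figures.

Coriolis parameter at 36°N:
f = 2Ω sin φ = 2 × 7.29×10⁻⁵ × sin 36° = 8.57×10⁻⁵ s⁻¹
Pressure gradient: |∂P/∂n| = 800 Pa / 696000 m = 1.15×10⁻³ Pa/m
Geostrophic balance (pressure-gradient force = Coriolis force):
V_g = (1/(fρ)) |∂P/∂n| = 1.15×10⁻³ / (8.57×10⁻⁵ × 1.16) = 11.6 m/s

11.6 m s⁻¹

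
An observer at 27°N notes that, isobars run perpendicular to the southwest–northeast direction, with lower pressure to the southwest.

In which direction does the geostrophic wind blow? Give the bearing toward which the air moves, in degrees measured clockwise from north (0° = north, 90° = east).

315°

The pressure-gradient force points toward the southwest (bearing 225°).
Geostrophic balance: in the Northern Hemisphere the Coriolis force deflects motion to the right, so the geostrophic wind blows 90° to the right of the pressure-gradient force (low pressure on the left).
Rotating 225° by 90° clockwise gives 315° — the wind blows toward the northwest.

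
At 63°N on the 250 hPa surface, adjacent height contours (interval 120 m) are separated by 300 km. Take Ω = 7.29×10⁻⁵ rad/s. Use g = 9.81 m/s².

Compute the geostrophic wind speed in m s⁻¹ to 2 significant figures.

30 m s⁻¹

Coriolis parameter at 63°N:
f = 2Ω sin φ = 2 × 7.29×10⁻⁵ × sin 63° = 1.30×10⁻⁴ s⁻¹
Height gradient: |∂Z/∂n| = 120 m / 300000 m = 4.00×10⁻⁴
On a pressure surface, geostrophic balance gives V_g = (g/f)|∂Z/∂n|:
V_g = 9.81 × 4.00×10⁻⁴ / 1.30×10⁻⁴ = 30.2 m/s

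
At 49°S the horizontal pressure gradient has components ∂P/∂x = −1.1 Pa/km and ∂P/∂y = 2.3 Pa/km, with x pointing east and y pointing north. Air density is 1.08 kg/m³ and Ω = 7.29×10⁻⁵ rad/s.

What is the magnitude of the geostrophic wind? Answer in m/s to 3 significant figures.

21.5 m/s

Coriolis parameter at 49°S:
f = 2Ω sin φ = 2 × 7.29×10⁻⁵ × sin 49° = 1.10×10⁻⁴ s⁻¹
In the Southern Hemisphere f is negative: f = −1.10×10⁻⁴ s⁻¹.
Component geostrophic relations (x east, y north):
u_g = −(1/(fρ)) ∂P/∂y,  v_g = (1/(fρ)) ∂P/∂x
u_g = −(2.3×10⁻³)/(−1.10×10⁻⁴ × 1.08) = 19.4 m/s;  v_g = (−1.1×10⁻³)/(−1.10×10⁻⁴ × 1.08) = 9.26 m/s
|V_g| = √(u_g² + v_g²) = 21.5 m/s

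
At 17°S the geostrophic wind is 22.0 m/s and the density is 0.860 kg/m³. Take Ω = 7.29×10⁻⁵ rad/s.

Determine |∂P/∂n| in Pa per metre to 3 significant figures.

Coriolis parameter at 17°S:
f = 2Ω sin φ = 2 × 7.29×10⁻⁵ × sin 17° = 4.26×10⁻⁵ s⁻¹
Geostrophic balance rearranged: |∂P/∂n| = f ρ V_g
|∂P/∂n| = 4.26×10⁻⁵ × 0.860 × 22.0 = 8.07×10⁻⁴ Pa/m

8.07×10⁻⁴ Pa/m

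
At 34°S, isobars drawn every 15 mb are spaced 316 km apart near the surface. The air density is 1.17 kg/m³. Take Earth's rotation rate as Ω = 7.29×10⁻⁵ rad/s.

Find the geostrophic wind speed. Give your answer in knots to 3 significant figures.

96.7 knots

Coriolis parameter at 34°S:
f = 2Ω sin φ = 2 × 7.29×10⁻⁵ × sin 34° = 8.15×10⁻⁵ s⁻¹
Pressure gradient: |∂P/∂n| = 1500 Pa / 316000 m = 4.75×10⁻³ Pa/m
Geostrophic balance (pressure-gradient force = Coriolis force):
V_g = (1/(fρ)) |∂P/∂n| = 4.75×10⁻³ / (8.15×10⁻⁵ × 1.17) = 49.8 m/s
Converting: 49.8 m/s × 1.944 = 96.7 knots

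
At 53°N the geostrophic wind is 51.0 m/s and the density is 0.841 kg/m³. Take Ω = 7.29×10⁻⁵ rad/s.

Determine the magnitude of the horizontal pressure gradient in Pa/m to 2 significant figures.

Coriolis parameter at 53°N:
f = 2Ω sin φ = 2 × 7.29×10⁻⁵ × sin 53° = 1.16×10⁻⁴ s⁻¹
Geostrophic balance rearranged: |∂P/∂n| = f ρ V_g
|∂P/∂n| = 1.16×10⁻⁴ × 0.841 × 51.0 = 4.99×10⁻³ Pa/m

5.0×10⁻³ Pa/m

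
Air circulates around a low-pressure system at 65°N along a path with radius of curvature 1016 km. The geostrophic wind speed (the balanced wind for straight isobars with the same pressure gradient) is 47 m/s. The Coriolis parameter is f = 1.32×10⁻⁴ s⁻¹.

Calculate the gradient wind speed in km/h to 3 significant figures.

Around a low, centrifugal force acts outward with Coriolis, so pressure-gradient force balances both:
(1/ρ)|∂P/∂n| = fV + V²/R  →  V² + fR·V − fR·V_g = 0
With fR = 1.32×10⁻⁴ × 1016×10³ m = 134 m/s:
V = [−fR + √((fR)² + 4 fR V_g)]/2 = [−134 + √(134² + 4×134×47)]/2 = 36.9 m/s
Subgeostrophic (V < V_g = 47 m/s), as expected around a low.
Converting: 36.9 m/s × 3.6 = 133 km/h

133 km/h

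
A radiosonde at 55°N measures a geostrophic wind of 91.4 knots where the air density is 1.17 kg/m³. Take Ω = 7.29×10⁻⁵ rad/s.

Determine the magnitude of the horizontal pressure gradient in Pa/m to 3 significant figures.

6.57×10⁻³ Pa/m

Coriolis parameter at 55°N:
f = 2Ω sin φ = 2 × 7.29×10⁻⁵ × sin 55° = 1.19×10⁻⁴ s⁻¹
Wind speed in SI: 91.4 knots = 47.0 m/s
Geostrophic balance rearranged: |∂P/∂n| = f ρ V_g
|∂P/∂n| = 1.19×10⁻⁴ × 1.17 × 47.0 = 6.57×10⁻³ Pa/m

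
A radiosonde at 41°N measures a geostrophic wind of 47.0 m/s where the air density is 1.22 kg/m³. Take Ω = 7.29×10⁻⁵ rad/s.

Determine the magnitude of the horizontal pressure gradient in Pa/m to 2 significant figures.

5.5×10⁻³ Pa/m

Coriolis parameter at 41°N:
f = 2Ω sin φ = 2 × 7.29×10⁻⁵ × sin 41° = 9.57×10⁻⁵ s⁻¹
Geostrophic balance rearranged: |∂P/∂n| = f ρ V_g
|∂P/∂n| = 9.57×10⁻⁵ × 1.22 × 47.0 = 5.48×10⁻³ Pa/m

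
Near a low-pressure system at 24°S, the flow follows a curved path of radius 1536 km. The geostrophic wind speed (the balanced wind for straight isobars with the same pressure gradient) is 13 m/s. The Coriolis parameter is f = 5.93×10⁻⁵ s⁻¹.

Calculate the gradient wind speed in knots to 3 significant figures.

22.4 knots

Around a low, centrifugal force acts outward with Coriolis, so pressure-gradient force balances both:
(1/ρ)|∂P/∂n| = fV + V²/R  →  V² + fR·V − fR·V_g = 0
With fR = 5.93×10⁻⁵ × 1536×10³ m = 91.1 m/s:
V = [−fR + √((fR)² + 4 fR V_g)]/2 = [−91.1 + √(91.1² + 4×91.1×13)]/2 = 11.5 m/s
Subgeostrophic (V < V_g = 13 m/s), as expected around a low.
Converting: 11.5 m/s × 1.944 = 22.4 knots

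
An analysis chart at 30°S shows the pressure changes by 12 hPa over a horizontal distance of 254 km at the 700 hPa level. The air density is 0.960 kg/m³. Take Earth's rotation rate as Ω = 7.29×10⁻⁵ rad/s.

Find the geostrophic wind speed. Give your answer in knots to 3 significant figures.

Coriolis parameter at 30°S:
f = 2Ω sin φ = 2 × 7.29×10⁻⁵ × sin 30° = 7.29×10⁻⁵ s⁻¹
Pressure gradient: |∂P/∂n| = 1200 Pa / 254000 m = 4.72×10⁻³ Pa/m
Geostrophic balance (pressure-gradient force = Coriolis force):
V_g = (1/(fρ)) |∂P/∂n| = 4.72×10⁻³ / (7.29×10⁻⁵ × 0.960) = 67.5 m/s
Converting: 67.5 m/s × 1.944 = 131 knots

131 knots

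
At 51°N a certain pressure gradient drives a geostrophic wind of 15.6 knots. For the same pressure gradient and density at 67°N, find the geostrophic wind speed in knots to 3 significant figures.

13.2 knots

With the same pressure gradient and density, V_g ∝ 1/f ∝ 1/sin φ.
V₂ = V₁ · sin φ₁ / sin φ₂ = 15.6 × sin 51° / sin 67°
V₂ = 15.6 × 0.7771/0.9205 = 13.2 knots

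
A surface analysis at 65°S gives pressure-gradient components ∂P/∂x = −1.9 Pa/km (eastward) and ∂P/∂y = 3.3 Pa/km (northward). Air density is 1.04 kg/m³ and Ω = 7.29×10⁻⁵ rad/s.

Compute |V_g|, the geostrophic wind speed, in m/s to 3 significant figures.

Coriolis parameter at 65°S:
f = 2Ω sin φ = 2 × 7.29×10⁻⁵ × sin 65° = 1.32×10⁻⁴ s⁻¹
In the Southern Hemisphere f is negative: f = −1.32×10⁻⁴ s⁻¹.
Component geostrophic relations (x east, y north):
u_g = −(1/(fρ)) ∂P/∂y,  v_g = (1/(fρ)) ∂P/∂x
u_g = −(3.3×10⁻³)/(−1.32×10⁻⁴ × 1.04) = 24.0 m/s;  v_g = (−1.9×10⁻³)/(−1.32×10⁻⁴ × 1.04) = 13.8 m/s
|V_g| = √(u_g² + v_g²) = 27.7 m/s

27.7 m/s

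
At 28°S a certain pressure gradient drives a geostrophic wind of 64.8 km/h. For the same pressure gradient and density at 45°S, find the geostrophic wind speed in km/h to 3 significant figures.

43.0 km/h

With the same pressure gradient and density, V_g ∝ 1/f ∝ 1/sin φ.
V₂ = V₁ · sin φ₁ / sin φ₂ = 64.8 × sin 28° / sin 45°
V₂ = 64.8 × 0.4695/0.7071 = 43.0 km/h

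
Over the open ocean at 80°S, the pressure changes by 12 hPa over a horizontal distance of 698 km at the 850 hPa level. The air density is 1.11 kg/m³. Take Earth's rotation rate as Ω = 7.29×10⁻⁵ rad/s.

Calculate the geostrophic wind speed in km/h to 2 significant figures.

39 km/h

Coriolis parameter at 80°S:
f = 2Ω sin φ = 2 × 7.29×10⁻⁵ × sin 80° = 1.44×10⁻⁴ s⁻¹
Pressure gradient: |∂P/∂n| = 1200 Pa / 698000 m = 1.72×10⁻³ Pa/m
Geostrophic balance (pressure-gradient force = Coriolis force):
V_g = (1/(fρ)) |∂P/∂n| = 1.72×10⁻³ / (1.44×10⁻⁴ × 1.11) = 10.8 m/s
Converting: 10.8 m/s × 3.6 = 39 km/h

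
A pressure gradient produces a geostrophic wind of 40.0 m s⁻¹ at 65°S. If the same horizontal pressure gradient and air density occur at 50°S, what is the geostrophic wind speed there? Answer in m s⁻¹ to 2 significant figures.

47 m s⁻¹

With the same pressure gradient and density, V_g ∝ 1/f ∝ 1/sin φ.
V₂ = V₁ · sin φ₁ / sin φ₂ = 40.0 × sin 65° / sin 50°
V₂ = 40.0 × 0.9063/0.7660 = 47 m s⁻¹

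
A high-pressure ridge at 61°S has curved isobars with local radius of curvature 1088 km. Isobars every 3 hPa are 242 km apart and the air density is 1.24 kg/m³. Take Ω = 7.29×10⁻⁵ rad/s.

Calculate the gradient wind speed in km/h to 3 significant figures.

30.0 km/h

Coriolis parameter at 61°S:
f = 2Ω sin φ = 2 × 7.29×10⁻⁵ × sin 61° = 1.28×10⁻⁴ s⁻¹
Pressure gradient: |∂P/∂n| = 300 Pa / 242000 m = 1.24×10⁻³ Pa/m
Geostrophic speed: V_g = |∂P/∂n|/(fρ) = 1.24×10⁻³/(1.28×10⁻⁴ × 1.24) = 7.84 m/s
Around a high, pressure-gradient force acts outward with centrifugal, so Coriolis balances both:
fV = (1/ρ)|∂P/∂n| + V²/R  →  V² − fR·V + fR·V_g = 0
With fR = 1.28×10⁻⁴ × 1088×10³ m = 139 m/s:
V = [fR − √((fR)² − 4 fR V_g)]/2 = [139 − √(139² − 4×139×7.84)]/2 = 8.34 m/s
Supergeostrophic (V > V_g = 7.84 m/s), as expected around a high.
Converting: 8.34 m/s × 3.6 = 30.0 km/h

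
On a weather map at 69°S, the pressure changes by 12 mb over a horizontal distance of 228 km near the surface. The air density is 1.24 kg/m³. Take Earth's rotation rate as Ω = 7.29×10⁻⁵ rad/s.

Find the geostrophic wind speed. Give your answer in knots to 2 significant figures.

61 knots

Coriolis parameter at 69°S:
f = 2Ω sin φ = 2 × 7.29×10⁻⁵ × sin 69° = 1.36×10⁻⁴ s⁻¹
Pressure gradient: |∂P/∂n| = 1200 Pa / 228000 m = 5.26×10⁻³ Pa/m
Geostrophic balance (pressure-gradient force = Coriolis force):
V_g = (1/(fρ)) |∂P/∂n| = 5.26×10⁻³ / (1.36×10⁻⁴ × 1.24) = 31.2 m/s
Converting: 31.2 m/s × 1.944 = 61 knots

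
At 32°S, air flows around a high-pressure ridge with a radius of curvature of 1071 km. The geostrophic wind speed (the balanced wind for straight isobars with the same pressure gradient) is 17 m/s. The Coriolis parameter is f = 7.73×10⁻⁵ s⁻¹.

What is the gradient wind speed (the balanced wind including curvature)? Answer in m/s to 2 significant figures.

Around a high, pressure-gradient force acts outward with centrifugal, so Coriolis balances both:
fV = (1/ρ)|∂P/∂n| + V²/R  →  V² − fR·V + fR·V_g = 0
With fR = 7.73×10⁻⁵ × 1071×10³ m = 82.8 m/s:
V = [fR − √((fR)² − 4 fR V_g)]/2 = [82.8 − √(82.8² − 4×82.8×17)]/2 = 23.9 m/s
Supergeostrophic (V > V_g = 17 m/s), as expected around a high.

24 m/s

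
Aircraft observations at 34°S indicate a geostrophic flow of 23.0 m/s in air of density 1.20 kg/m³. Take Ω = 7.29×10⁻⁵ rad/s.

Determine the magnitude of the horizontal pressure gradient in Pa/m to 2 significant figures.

Coriolis parameter at 34°S:
f = 2Ω sin φ = 2 × 7.29×10⁻⁵ × sin 34° = 8.15×10⁻⁵ s⁻¹
Geostrophic balance rearranged: |∂P/∂n| = f ρ V_g
|∂P/∂n| = 8.15×10⁻⁵ × 1.20 × 23.0 = 2.25×10⁻³ Pa/m

2.3×10⁻³ Pa/m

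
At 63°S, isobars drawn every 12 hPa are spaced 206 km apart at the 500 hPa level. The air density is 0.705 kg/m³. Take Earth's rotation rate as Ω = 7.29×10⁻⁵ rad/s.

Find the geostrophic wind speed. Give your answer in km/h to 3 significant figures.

229 km/h

Coriolis parameter at 63°S:
f = 2Ω sin φ = 2 × 7.29×10⁻⁵ × sin 63° = 1.30×10⁻⁴ s⁻¹
Pressure gradient: |∂P/∂n| = 1200 Pa / 206000 m = 5.83×10⁻³ Pa/m
Geostrophic balance (pressure-gradient force = Coriolis force):
V_g = (1/(fρ)) |∂P/∂n| = 5.83×10⁻³ / (1.30×10⁻⁴ × 0.705) = 63.6 m/s
Converting: 63.6 m/s × 3.6 = 229 km/h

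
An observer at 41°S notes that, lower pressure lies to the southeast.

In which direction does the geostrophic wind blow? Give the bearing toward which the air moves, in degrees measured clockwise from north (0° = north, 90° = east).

The pressure-gradient force points toward the southeast (bearing 135°).
Geostrophic balance: in the Southern Hemisphere the Coriolis force deflects motion to the left, so the geostrophic wind blows 90° to the left of the pressure-gradient force (low pressure on the right).
Rotating 135° by 90° counterclockwise gives 045° — the wind blows toward the northeast.

045°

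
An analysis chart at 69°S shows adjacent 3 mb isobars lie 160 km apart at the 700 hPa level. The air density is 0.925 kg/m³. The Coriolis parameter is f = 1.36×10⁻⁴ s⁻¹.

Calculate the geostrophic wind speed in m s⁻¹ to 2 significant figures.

15 m s⁻¹

Pressure gradient: |∂P/∂n| = 300 Pa / 160000 m = 1.88×10⁻³ Pa/m
Geostrophic balance (pressure-gradient force = Coriolis force):
V_g = (1/(fρ)) |∂P/∂n| = 1.88×10⁻³ / (1.36×10⁻⁴ × 0.925) = 14.9 m/s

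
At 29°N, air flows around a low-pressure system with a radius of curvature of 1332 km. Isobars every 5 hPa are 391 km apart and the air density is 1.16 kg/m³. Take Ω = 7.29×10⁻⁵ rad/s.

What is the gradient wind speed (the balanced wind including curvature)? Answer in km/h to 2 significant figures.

Coriolis parameter at 29°N:
f = 2Ω sin φ = 2 × 7.29×10⁻⁵ × sin 29° = 7.07×10⁻⁵ s⁻¹
Pressure gradient: |∂P/∂n| = 500 Pa / 391000 m = 1.28×10⁻³ Pa/m
Geostrophic speed: V_g = |∂P/∂n|/(fρ) = 1.28×10⁻³/(7.07×10⁻⁵ × 1.16) = 15.6 m/s
Around a low, centrifugal force acts outward with Coriolis, so pressure-gradient force balances both:
(1/ρ)|∂P/∂n| = fV + V²/R  →  V² + fR·V − fR·V_g = 0
With fR = 7.07×10⁻⁵ × 1332×10³ m = 94.2 m/s:
V = [−fR + √((fR)² + 4 fR V_g)]/2 = [−94.2 + √(94.2² + 4×94.2×15.6)]/2 = 13.6 m/s
Subgeostrophic (V < V_g = 15.6 m/s), as expected around a low.
Converting: 13.6 m/s × 3.6 = 49 km/h

49 km/h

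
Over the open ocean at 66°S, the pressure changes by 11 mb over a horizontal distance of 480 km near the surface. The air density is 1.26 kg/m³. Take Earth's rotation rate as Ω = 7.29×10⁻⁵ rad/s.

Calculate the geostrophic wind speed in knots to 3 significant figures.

26.5 knots

Coriolis parameter at 66°S:
f = 2Ω sin φ = 2 × 7.29×10⁻⁵ × sin 66° = 1.33×10⁻⁴ s⁻¹
Pressure gradient: |∂P/∂n| = 1100 Pa / 480000 m = 2.29×10⁻³ Pa/m
Geostrophic balance (pressure-gradient force = Coriolis force):
V_g = (1/(fρ)) |∂P/∂n| = 2.29×10⁻³ / (1.33×10⁻⁴ × 1.26) = 13.7 m/s
Converting: 13.7 m/s × 1.944 = 26.5 knots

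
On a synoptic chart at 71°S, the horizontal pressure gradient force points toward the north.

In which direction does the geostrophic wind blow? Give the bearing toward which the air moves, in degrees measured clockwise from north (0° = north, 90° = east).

270°

The pressure-gradient force points toward the north (bearing 000°).
Geostrophic balance: in the Southern Hemisphere the Coriolis force deflects motion to the left, so the geostrophic wind blows 90° to the left of the pressure-gradient force (low pressure on the right).
Rotating 000° by 90° counterclockwise gives 270° — the wind blows toward the west.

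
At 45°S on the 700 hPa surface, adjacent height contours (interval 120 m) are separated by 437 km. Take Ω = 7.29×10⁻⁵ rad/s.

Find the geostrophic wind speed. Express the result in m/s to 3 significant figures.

Coriolis parameter at 45°S:
f = 2Ω sin φ = 2 × 7.29×10⁻⁵ × sin 45° = 1.03×10⁻⁴ s⁻¹
Height gradient: |∂Z/∂n| = 120 m / 437000 m = 2.75×10⁻⁴
On a pressure surface, geostrophic balance gives V_g = (g/f)|∂Z/∂n|:
V_g = 9.81 × 2.75×10⁻⁴ / 1.03×10⁻⁴ = 26.1 m/s

26.1 m/s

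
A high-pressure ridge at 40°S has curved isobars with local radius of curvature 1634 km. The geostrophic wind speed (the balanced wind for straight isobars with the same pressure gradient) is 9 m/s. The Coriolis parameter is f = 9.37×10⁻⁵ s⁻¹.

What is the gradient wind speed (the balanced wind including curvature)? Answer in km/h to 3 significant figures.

34.6 km/h

Around a high, pressure-gradient force acts outward with centrifugal, so Coriolis balances both:
fV = (1/ρ)|∂P/∂n| + V²/R  →  V² − fR·V + fR·V_g = 0
With fR = 9.37×10⁻⁵ × 1634×10³ m = 153 m/s:
V = [fR − √((fR)² − 4 fR V_g)]/2 = [153 − √(153² − 4×153×9)]/2 = 9.6 m/s
Supergeostrophic (V > V_g = 9 m/s), as expected around a high.
Converting: 9.6 m/s × 3.6 = 34.6 km/h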